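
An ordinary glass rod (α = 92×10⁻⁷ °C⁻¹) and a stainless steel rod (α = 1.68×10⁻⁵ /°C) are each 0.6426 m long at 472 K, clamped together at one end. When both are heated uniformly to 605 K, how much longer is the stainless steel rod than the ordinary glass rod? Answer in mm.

ΔT = 133 K
ordinary glass: ΔL = 92×10⁻⁷ × 0.6426 m × 133 = 7.8629×10⁻⁴ m = 0.78629 mm
stainless steel: ΔL = 1.68×10⁻⁵ × 0.6426 m × 133 = 1.4358×10⁻³ m = 1.4358 mm
difference = 1.4358 − 0.78629 = 0.64951 mm

0.650 mm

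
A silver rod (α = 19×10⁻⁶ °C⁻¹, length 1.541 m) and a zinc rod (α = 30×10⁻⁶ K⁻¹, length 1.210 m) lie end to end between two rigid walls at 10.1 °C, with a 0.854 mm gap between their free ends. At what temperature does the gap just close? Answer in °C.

Gap closes when ΔL₁ + ΔL₂ = 0.854 mm = 8.54×10⁻⁴ m
(α₁L₁ + α₂L₂)ΔT = g
α₁L₁ + α₂L₂ = 19×10⁻⁶×1.541 + 30×10⁻⁶×1.210 = 6.5579×10⁻⁵ m/K
ΔT = 8.54×10⁻⁴ / 6.5579×10⁻⁵ = 13.022 K
T = 10.1 + 13.022 = 23.122 °C

T = 23.1 °C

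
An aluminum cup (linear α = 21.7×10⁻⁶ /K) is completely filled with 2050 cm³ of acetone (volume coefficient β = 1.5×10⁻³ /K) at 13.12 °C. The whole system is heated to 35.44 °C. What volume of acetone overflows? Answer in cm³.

The cup also expands: β_container ≈ 3α = 6.51×10⁻⁵ /K
Net overflow = V₀(β_liq − 3α_cont)ΔT
β − 3α = 1.50×10⁻³ − 6.51×10⁻⁵ = 1.4349×10⁻³ /K; ΔT = 22.32 K
ΔV = 2050 × 1.4349×10⁻³ × 22.32 = 65.7 cm³

65.7 cm³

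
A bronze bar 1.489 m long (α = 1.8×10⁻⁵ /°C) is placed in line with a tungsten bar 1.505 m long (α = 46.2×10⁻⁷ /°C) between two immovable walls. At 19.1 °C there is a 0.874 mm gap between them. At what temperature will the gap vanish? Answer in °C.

T = 45.0 °C

Gap closes when ΔL₁ + ΔL₂ = 0.874 mm = 8.74×10⁻⁴ m
(α₁L₁ + α₂L₂)ΔT = g
α₁L₁ + α₂L₂ = 1.8×10⁻⁵×1.489 + 46.2×10⁻⁷×1.505 = 3.37551×10⁻⁵ m/K
ΔT = 8.74×10⁻⁴ / 3.37551×10⁻⁵ = 25.892 K
T = 19.1 + 25.892 = 44.992 °C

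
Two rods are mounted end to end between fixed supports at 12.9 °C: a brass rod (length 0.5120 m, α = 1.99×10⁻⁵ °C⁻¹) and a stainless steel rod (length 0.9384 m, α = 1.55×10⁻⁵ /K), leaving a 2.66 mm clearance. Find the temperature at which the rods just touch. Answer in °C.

α₁L₁ = 1.01888×10⁻⁵ m/K, α₂L₂ = 1.45452×10⁻⁵ m/K → total 2.4734×10⁻⁵ m/K
ΔT = g/(α₁L₁+α₂L₂) = 2.66×10⁻³ / 2.4734×10⁻⁵ = 107.54 K
T = 12.9 + 107.54 = 120.44 °C

T = 120 °C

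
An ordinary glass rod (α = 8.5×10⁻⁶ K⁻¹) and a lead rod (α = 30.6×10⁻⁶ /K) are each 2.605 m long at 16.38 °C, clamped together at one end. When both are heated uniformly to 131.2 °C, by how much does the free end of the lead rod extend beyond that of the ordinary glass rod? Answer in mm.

6.61 mm

ΔT = 114.82 K
ordinary glass: ΔL = 8.5×10⁻⁶ × 2.605 m × 114.82 = 2.5424×10⁻³ m = 2.5424 mm
lead: ΔL = 30.6×10⁻⁶ × 2.605 m × 114.82 = 9.1526×10⁻³ m = 9.1526 mm
difference = 9.1526 − 2.5424 = 6.6102 mm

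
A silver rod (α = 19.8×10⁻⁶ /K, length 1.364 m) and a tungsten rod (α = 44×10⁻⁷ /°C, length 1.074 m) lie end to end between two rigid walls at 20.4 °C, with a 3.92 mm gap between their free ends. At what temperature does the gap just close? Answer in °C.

Gap closes when ΔL₁ + ΔL₂ = 3.92 mm = 3.92×10⁻³ m
(α₁L₁ + α₂L₂)ΔT = g
α₁L₁ + α₂L₂ = 19.8×10⁻⁶×1.364 + 44×10⁻⁷×1.074 = 3.17328×10⁻⁵ m/K
ΔT = 3.92×10⁻³ / 3.17328×10⁻⁵ = 123.53 K
T = 20.4 + 123.53 = 143.93 °C

T = 144 °C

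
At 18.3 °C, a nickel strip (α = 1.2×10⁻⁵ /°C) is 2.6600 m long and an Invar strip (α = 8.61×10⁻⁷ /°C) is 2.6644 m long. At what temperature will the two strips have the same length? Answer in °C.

Equal length when α₁L₁ΔT − α₂L₂ΔT = L₂ − L₁ = 4.40×10⁻³ m
α₁L₁ = 3.192×10⁻⁵, α₂L₂ = 2.2940484×10⁻⁶ → Δ(αL) = 2.96259516×10⁻⁵ m/K
ΔT = 4.40×10⁻³ / 2.96259516×10⁻⁵ = 148.518 K, so T = 18.3 + 148.518 = 166.818 °C

T = 166.8 °C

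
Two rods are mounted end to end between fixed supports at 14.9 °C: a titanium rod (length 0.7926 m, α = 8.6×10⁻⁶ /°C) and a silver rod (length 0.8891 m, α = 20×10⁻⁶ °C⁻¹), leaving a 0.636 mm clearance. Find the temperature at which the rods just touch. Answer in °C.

T = 40.8 °C

Gap closes when ΔL₁ + ΔL₂ = 0.636 mm = 6.36×10⁻⁴ m
(α₁L₁ + α₂L₂)ΔT = g
α₁L₁ + α₂L₂ = 8.6×10⁻⁶×0.7926 + 20×10⁻⁶×0.8891 = 2.459836×10⁻⁵ m/K
ΔT = 6.36×10⁻⁴ / 2.459836×10⁻⁵ = 25.855 K
T = 14.9 + 25.855 = 40.755 °C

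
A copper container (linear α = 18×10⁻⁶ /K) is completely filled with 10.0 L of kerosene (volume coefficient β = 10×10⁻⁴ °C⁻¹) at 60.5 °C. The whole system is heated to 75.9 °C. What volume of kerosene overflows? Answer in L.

The container also expands: β_container ≈ 3α = 5.4×10⁻⁵ /K
Net overflow = V₀(β_liq − 3α_cont)ΔT
β − 3α = 1.00×10⁻³ − 5.4×10⁻⁵ = 9.46×10⁻⁴ /K; ΔT = 15.4 K
ΔV = 10.0 × 9.46×10⁻⁴ × 15.4 = 0.146 L

0.146 L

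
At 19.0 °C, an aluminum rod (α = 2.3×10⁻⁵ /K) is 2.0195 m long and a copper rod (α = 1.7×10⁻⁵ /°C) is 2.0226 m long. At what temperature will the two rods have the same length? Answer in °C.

Equal length when α₁L₁ΔT − α₂L₂ΔT = L₂ − L₁ = 3.10×10⁻³ m
α₁L₁ = 4.64485×10⁻⁵, α₂L₂ = 3.43842×10⁻⁵ → Δ(αL) = 1.20643×10⁻⁵ m/K
ΔT = 3.10×10⁻³ / 1.20643×10⁻⁵ = 256.956 K, so T = 19.0 + 256.956 = 275.956 °C

T = 276.0 °C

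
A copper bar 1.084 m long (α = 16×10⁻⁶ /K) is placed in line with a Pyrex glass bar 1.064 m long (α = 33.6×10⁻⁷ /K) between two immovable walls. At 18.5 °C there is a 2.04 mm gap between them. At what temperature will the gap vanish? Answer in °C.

T = 116 °C

α₁L₁ = 1.7344×10⁻⁵ m/K, α₂L₂ = 3.57504×10⁻⁶ m/K → total 2.091904×10⁻⁵ m/K
ΔT = g/(α₁L₁+α₂L₂) = 2.04×10⁻³ / 2.091904×10⁻⁵ = 97.52 K
T = 18.5 + 97.52 = 116.02 °C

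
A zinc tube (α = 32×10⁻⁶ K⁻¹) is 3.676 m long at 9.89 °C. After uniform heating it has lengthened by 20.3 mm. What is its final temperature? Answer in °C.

ΔL = αL₀ΔT ⇒ ΔT = ΔL / (αL₀)
ΔT = 20.3×10⁻³ m / (32×10⁻⁶ × 3.676 m) = 172.57 K
T = 9.89 + 172.57 = 182.46 °C

T = 182 °C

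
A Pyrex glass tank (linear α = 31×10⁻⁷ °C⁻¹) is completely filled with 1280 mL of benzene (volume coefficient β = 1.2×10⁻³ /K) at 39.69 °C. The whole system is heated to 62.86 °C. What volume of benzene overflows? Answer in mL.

The tank also expands: β_container ≈ 3α = 9.3×10⁻⁶ /K
Net overflow = V₀(β_liq − 3α_cont)ΔT
β − 3α = 1.20×10⁻³ − 9.3×10⁻⁶ = 1.1907×10⁻³ /K; ΔT = 23.17 K
ΔV = 1280 × 1.1907×10⁻³ × 23.17 = 35.3 mL

35.3 mL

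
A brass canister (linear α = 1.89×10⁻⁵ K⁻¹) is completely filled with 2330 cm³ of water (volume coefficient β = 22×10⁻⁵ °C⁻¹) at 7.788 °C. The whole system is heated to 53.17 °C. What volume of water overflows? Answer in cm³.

The canister also expands: β_container ≈ 3α = 5.67×10⁻⁵ /K
Net overflow = V₀(β_liq − 3α_cont)ΔT
β − 3α = 2.20×10⁻⁴ − 5.67×10⁻⁵ = 1.633×10⁻⁴ /K; ΔT = 45.382 K
ΔV = 2330 × 1.633×10⁻⁴ × 45.382 = 17.3 cm³

17.3 cm³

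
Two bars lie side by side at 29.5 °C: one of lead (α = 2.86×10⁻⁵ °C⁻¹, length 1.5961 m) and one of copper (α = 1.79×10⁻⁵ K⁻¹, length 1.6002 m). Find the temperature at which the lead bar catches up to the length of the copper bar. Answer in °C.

T = 270.6 °C

L₁(1 + α₁ΔT) = L₂(1 + α₂ΔT) ⇒ ΔT = (L₂ − L₁)/(α₁L₁ − α₂L₂)
L₂ − L₁ = 1.6002 − 1.5961 = 4.10×10⁻³ m
α₁L₁ − α₂L₂ = 2.86×10⁻⁵×1.5961 − 1.79×10⁻⁵×1.6002 = 1.700488×10⁻⁵ m/K
ΔT = 4.10×10⁻³ / 1.700488×10⁻⁵ = 241.107 K
T = 29.5 + 241.107 = 270.607 °C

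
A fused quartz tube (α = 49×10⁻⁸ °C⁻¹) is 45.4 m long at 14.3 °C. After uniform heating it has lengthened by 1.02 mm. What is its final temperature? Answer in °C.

T = 60.2 °C

ΔL = αL₀ΔT ⇒ ΔT = ΔL / (αL₀)
ΔT = 1.02×10⁻³ m / (49×10⁻⁸ × 45.4 m) = 45.851 K
T = 14.3 + 45.851 = 60.151 °C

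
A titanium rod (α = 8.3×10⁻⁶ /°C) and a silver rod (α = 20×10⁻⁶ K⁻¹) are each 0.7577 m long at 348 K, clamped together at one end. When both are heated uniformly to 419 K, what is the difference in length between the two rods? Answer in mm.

0.629 mm

ΔT = 71 K
titanium: ΔL = 8.3×10⁻⁶ × 0.7577 m × 71 = 4.4651×10⁻⁴ m = 0.44651 mm
silver: ΔL = 20×10⁻⁶ × 0.7577 m × 71 = 1.0759×10⁻³ m = 1.0759 mm
difference = 1.0759 − 0.44651 = 0.62939 mm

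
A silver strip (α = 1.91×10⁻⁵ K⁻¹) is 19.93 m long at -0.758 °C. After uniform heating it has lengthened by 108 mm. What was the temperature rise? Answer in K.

ΔL = αL₀ΔT ⇒ ΔT = ΔL / (αL₀)
ΔT = 108×10⁻³ m / (1.91×10⁻⁵ × 19.93 m) = 283.72 K

ΔT = 284 K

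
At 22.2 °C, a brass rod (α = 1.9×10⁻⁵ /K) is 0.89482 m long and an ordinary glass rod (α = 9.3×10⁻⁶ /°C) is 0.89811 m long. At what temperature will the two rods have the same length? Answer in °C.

L₁(1 + α₁ΔT) = L₂(1 + α₂ΔT) ⇒ ΔT = (L₂ − L₁)/(α₁L₁ − α₂L₂)
L₂ − L₁ = 0.89811 − 0.89482 = 3.29×10⁻³ m
α₁L₁ − α₂L₂ = 1.9×10⁻⁵×0.89482 − 9.3×10⁻⁶×0.89811 = 8.649157×10⁻⁶ m/K
ΔT = 3.29×10⁻³ / 8.649157×10⁻⁶ = 380.384 K
T = 22.2 + 380.384 = 402.584 °C

T = 402.6 °C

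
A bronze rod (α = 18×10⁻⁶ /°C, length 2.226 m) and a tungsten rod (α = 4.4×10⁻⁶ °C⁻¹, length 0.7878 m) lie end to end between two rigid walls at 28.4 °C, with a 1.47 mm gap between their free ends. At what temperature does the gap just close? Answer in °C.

α₁L₁ = 4.0068×10⁻⁵ m/K, α₂L₂ = 3.46632×10⁻⁶ m/K → total 4.353432×10⁻⁵ m/K
ΔT = g/(α₁L₁+α₂L₂) = 1.47×10⁻³ / 4.353432×10⁻⁵ = 33.766 K
T = 28.4 + 33.766 = 62.166 °C

T = 62.2 °C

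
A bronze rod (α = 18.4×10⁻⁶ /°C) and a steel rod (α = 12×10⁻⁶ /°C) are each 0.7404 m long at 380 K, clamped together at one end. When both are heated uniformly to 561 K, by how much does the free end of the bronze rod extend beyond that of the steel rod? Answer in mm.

ΔT = 181 K
bronze: ΔL = 18.4×10⁻⁶ × 0.7404 m × 181 = 2.4658×10⁻³ m = 2.4658 mm
steel: ΔL = 12×10⁻⁶ × 0.7404 m × 181 = 1.6081×10⁻³ m = 1.6081 mm
difference = 2.4658 − 1.6081 = 0.8577 mm

0.858 mm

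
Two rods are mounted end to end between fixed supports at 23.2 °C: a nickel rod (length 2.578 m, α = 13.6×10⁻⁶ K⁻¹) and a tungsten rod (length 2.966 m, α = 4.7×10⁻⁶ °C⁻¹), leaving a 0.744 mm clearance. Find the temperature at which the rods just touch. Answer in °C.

T = 38.4 °C

α₁L₁ = 3.50608×10⁻⁵ m/K, α₂L₂ = 1.39402×10⁻⁵ m/K → total 4.9001×10⁻⁵ m/K
ΔT = g/(α₁L₁+α₂L₂) = 7.44×10⁻⁴ / 4.9001×10⁻⁵ = 15.183 K
T = 23.2 + 15.183 = 38.383 °C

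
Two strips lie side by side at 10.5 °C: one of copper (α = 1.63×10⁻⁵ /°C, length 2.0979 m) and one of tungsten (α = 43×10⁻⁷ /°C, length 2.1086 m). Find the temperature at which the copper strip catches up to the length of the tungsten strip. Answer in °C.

T = 436.3 °C

Equal length when α₁L₁ΔT − α₂L₂ΔT = L₂ − L₁ = 1.07×10⁻² m
α₁L₁ = 3.419577×10⁻⁵, α₂L₂ = 9.06698×10⁻⁶ → Δ(αL) = 2.512879×10⁻⁵ m/K
ΔT = 1.07×10⁻² / 2.512879×10⁻⁵ = 425.806 K, so T = 10.5 + 425.806 = 436.306 °C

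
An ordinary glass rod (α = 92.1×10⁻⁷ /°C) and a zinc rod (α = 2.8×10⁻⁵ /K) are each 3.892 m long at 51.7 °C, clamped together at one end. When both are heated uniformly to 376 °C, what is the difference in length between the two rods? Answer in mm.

ΔT = 324.3 K
ordinary glass: ΔL = 92.1×10⁻⁷ × 3.892 m × 324.3 = 1.1625×10⁻² m = 11.625 mm
zinc: ΔL = 2.8×10⁻⁵ × 3.892 m × 324.3 = 3.5341×10⁻² m = 35.341 mm
difference = 35.341 − 11.625 = 23.716 mm

23.7 mm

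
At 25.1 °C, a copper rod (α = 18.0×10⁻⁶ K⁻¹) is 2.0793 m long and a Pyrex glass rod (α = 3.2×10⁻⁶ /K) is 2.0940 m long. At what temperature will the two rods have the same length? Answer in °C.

T = 503.5 °C

L₁(1 + α₁ΔT) = L₂(1 + α₂ΔT) ⇒ ΔT = (L₂ − L₁)/(α₁L₁ − α₂L₂)
L₂ − L₁ = 2.0940 − 2.0793 = 1.47×10⁻² m
α₁L₁ − α₂L₂ = 18.0×10⁻⁶×2.0793 − 3.2×10⁻⁶×2.0940 = 3.07266×10⁻⁵ m/K
ΔT = 1.47×10⁻² / 3.07266×10⁻⁵ = 478.413 K
T = 25.1 + 478.413 = 503.513 °C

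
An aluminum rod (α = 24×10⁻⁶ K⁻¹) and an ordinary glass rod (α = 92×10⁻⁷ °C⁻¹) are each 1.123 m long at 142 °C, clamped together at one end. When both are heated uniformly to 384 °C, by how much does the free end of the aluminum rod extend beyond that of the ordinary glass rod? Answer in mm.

ΔT = 242 K
aluminum: ΔL = 24×10⁻⁶ × 1.123 m × 242 = 6.5224×10⁻³ m = 6.5224 mm
ordinary glass: ΔL = 92×10⁻⁷ × 1.123 m × 242 = 2.5002×10⁻³ m = 2.5002 mm
difference = 6.5224 − 2.5002 = 4.0222 mm

4.02 mm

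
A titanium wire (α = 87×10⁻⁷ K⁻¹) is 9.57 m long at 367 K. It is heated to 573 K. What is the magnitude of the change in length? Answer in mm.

|ΔT| = |573 − 367| = 206 K
ΔL = αL₀ΔT = (87×10⁻⁷)(9.57)(206) = 1.72×10⁻² m

ΔL = 17.2 mm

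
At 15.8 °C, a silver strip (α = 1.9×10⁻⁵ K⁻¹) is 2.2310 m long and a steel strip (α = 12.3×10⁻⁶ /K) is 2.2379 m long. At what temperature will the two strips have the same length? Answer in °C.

T = 480.0 °C

L₁(1 + α₁ΔT) = L₂(1 + α₂ΔT) ⇒ ΔT = (L₂ − L₁)/(α₁L₁ − α₂L₂)
L₂ − L₁ = 2.2379 − 2.2310 = 6.90×10⁻³ m
α₁L₁ − α₂L₂ = 1.9×10⁻⁵×2.2310 − 12.3×10⁻⁶×2.2379 = 1.486283×10⁻⁵ m/K
ΔT = 6.90×10⁻³ / 1.486283×10⁻⁵ = 464.245 K
T = 15.8 + 464.245 = 480.045 °C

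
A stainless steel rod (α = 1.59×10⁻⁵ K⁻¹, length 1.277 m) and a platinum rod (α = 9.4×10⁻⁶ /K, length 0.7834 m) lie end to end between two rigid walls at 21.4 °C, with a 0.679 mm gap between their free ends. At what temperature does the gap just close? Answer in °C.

Gap closes when ΔL₁ + ΔL₂ = 0.679 mm = 6.79×10⁻⁴ m
(α₁L₁ + α₂L₂)ΔT = g
α₁L₁ + α₂L₂ = 1.59×10⁻⁵×1.277 + 9.4×10⁻⁶×0.7834 = 2.766826×10⁻⁵ m/K
ΔT = 6.79×10⁻⁴ / 2.766826×10⁻⁵ = 24.541 K
T = 21.4 + 24.541 = 45.941 °C

T = 45.9 °C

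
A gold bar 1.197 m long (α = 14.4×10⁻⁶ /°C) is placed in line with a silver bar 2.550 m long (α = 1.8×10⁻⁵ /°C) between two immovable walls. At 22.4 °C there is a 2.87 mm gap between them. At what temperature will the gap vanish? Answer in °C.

Gap closes when ΔL₁ + ΔL₂ = 2.87 mm = 2.87×10⁻³ m
(α₁L₁ + α₂L₂)ΔT = g
α₁L₁ + α₂L₂ = 14.4×10⁻⁶×1.197 + 1.8×10⁻⁵×2.550 = 6.31368×10⁻⁵ m/K
ΔT = 2.87×10⁻³ / 6.31368×10⁻⁵ = 45.457 K
T = 22.4 + 45.457 = 67.857 °C

T = 67.9 °C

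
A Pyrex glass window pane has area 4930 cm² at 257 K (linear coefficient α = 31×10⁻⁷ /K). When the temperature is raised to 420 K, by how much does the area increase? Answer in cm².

ΔA = 4.98 cm²

Area coefficient ≈ 2α; |ΔT| = 163 K
ΔA = 2αA₀ΔT = 2(31×10⁻⁷)(4930)(163) = 4.98 cm²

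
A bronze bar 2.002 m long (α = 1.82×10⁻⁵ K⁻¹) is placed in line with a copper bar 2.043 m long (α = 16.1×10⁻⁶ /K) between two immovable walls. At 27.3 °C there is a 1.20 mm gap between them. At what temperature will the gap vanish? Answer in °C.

Gap closes when ΔL₁ + ΔL₂ = 1.20 mm = 1.20×10⁻³ m
(α₁L₁ + α₂L₂)ΔT = g
α₁L₁ + α₂L₂ = 1.82×10⁻⁵×2.002 + 16.1×10⁻⁶×2.043 = 6.93287×10⁻⁵ m/K
ΔT = 1.20×10⁻³ / 6.93287×10⁻⁵ = 17.309 K
T = 27.3 + 17.309 = 44.609 °C

T = 44.6 °C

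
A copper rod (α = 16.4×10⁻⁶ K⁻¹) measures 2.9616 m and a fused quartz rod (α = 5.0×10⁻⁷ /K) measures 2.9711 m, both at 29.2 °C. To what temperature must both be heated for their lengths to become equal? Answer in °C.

L₁(1 + α₁ΔT) = L₂(1 + α₂ΔT) ⇒ ΔT = (L₂ − L₁)/(α₁L₁ − α₂L₂)
L₂ − L₁ = 2.9711 − 2.9616 = 9.50×10⁻³ m
α₁L₁ − α₂L₂ = 16.4×10⁻⁶×2.9616 − 5.0×10⁻⁷×2.9711 = 4.708469×10⁻⁵ m/K
ΔT = 9.50×10⁻³ / 4.708469×10⁻⁵ = 201.764 K
T = 29.2 + 201.764 = 230.964 °C

T = 231.0 °C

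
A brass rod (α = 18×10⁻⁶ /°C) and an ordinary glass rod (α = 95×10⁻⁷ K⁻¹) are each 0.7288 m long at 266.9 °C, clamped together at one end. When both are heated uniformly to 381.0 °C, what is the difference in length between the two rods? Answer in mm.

ΔT = 114.1 K
brass: ΔL = 18×10⁻⁶ × 0.7288 m × 114.1 = 1.4968×10⁻³ m = 1.4968 mm
ordinary glass: ΔL = 95×10⁻⁷ × 0.7288 m × 114.1 = 7.8998×10⁻⁴ m = 0.78998 mm
difference = 1.4968 − 0.78998 = 0.70682 mm

0.707 mm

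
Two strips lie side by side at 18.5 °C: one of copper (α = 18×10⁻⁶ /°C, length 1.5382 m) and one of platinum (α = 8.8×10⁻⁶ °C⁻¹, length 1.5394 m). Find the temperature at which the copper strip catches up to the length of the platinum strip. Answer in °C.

L₁(1 + α₁ΔT) = L₂(1 + α₂ΔT) ⇒ ΔT = (L₂ − L₁)/(α₁L₁ − α₂L₂)
L₂ − L₁ = 1.5394 − 1.5382 = 1.20×10⁻³ m
α₁L₁ − α₂L₂ = 18×10⁻⁶×1.5382 − 8.8×10⁻⁶×1.5394 = 1.414088×10⁻⁵ m/K
ΔT = 1.20×10⁻³ / 1.414088×10⁻⁵ = 84.860 K
T = 18.5 + 84.860 = 103.360 °C

T = 103.4 °C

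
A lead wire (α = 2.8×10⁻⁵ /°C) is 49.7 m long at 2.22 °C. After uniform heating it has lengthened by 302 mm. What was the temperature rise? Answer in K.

ΔL = αL₀ΔT ⇒ ΔT = ΔL / (αL₀)
ΔT = 302×10⁻³ m / (2.8×10⁻⁵ × 49.7 m) = 217.02 K

ΔT = 217 K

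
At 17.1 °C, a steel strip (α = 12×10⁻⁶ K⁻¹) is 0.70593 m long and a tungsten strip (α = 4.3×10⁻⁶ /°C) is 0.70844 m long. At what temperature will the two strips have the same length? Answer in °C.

L₁(1 + α₁ΔT) = L₂(1 + α₂ΔT) ⇒ ΔT = (L₂ − L₁)/(α₁L₁ − α₂L₂)
L₂ − L₁ = 0.70844 − 0.70593 = 2.51×10⁻³ m
α₁L₁ − α₂L₂ = 12×10⁻⁶×0.70593 − 4.3×10⁻⁶×0.70844 = 5.424868×10⁻⁶ m/K
ΔT = 2.51×10⁻³ / 5.424868×10⁻⁶ = 462.684 K
T = 17.1 + 462.684 = 479.784 °C

T = 479.8 °C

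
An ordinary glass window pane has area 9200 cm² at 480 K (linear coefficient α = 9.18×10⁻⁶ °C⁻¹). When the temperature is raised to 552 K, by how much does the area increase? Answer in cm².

Area coefficient ≈ 2α; |ΔT| = 72 K
ΔA = 2αA₀ΔT = 2(9.18×10⁻⁶)(9200)(72) = 12.2 cm²

ΔA = 12.2 cm²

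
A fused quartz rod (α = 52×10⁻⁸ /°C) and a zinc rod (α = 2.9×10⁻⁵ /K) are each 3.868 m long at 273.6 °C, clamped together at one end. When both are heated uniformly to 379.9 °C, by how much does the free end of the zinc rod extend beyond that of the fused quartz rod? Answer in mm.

ΔT = 106.3 K
fused quartz: ΔL = 52×10⁻⁸ × 3.868 m × 106.3 = 2.1381×10⁻⁴ m = 0.21381 mm
zinc: ΔL = 2.9×10⁻⁵ × 3.868 m × 106.3 = 1.1924×10⁻² m = 11.924 mm
difference = 11.924 − 0.21381 = 11.71019 mm

11.7 mm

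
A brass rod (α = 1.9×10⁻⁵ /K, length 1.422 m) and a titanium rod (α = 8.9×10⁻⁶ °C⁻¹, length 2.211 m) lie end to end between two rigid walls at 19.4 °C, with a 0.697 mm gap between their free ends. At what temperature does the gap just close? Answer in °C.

α₁L₁ = 2.7018×10⁻⁵ m/K, α₂L₂ = 1.96779×10⁻⁵ m/K → total 4.66959×10⁻⁵ m/K
ΔT = g/(α₁L₁+α₂L₂) = 6.97×10⁻⁴ / 4.66959×10⁻⁵ = 14.926 K
T = 19.4 + 14.926 = 34.326 °C

T = 34.3 °C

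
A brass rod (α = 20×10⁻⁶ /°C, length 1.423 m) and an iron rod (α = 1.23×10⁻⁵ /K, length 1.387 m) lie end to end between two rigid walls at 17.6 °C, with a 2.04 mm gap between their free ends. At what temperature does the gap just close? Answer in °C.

α₁L₁ = 2.846×10⁻⁵ m/K, α₂L₂ = 1.70601×10⁻⁵ m/K → total 4.55201×10⁻⁵ m/K
ΔT = g/(α₁L₁+α₂L₂) = 2.04×10⁻³ / 4.55201×10⁻⁵ = 44.815 K
T = 17.6 + 44.815 = 62.415 °C

T = 62.4 °C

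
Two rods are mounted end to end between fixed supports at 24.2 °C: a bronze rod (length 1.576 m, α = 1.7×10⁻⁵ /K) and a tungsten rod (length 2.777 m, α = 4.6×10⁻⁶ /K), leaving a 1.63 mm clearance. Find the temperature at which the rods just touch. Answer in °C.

T = 65.4 °C

α₁L₁ = 2.6792×10⁻⁵ m/K, α₂L₂ = 1.27742×10⁻⁵ m/K → total 3.95662×10⁻⁵ m/K
ΔT = g/(α₁L₁+α₂L₂) = 1.63×10⁻³ / 3.95662×10⁻⁵ = 41.197 K
T = 24.2 + 41.197 = 65.397 °C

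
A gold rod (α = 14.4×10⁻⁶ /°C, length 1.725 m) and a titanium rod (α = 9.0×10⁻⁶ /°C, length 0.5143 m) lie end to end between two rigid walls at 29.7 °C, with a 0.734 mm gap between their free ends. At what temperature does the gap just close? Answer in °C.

Gap closes when ΔL₁ + ΔL₂ = 0.734 mm = 7.34×10⁻⁴ m
(α₁L₁ + α₂L₂)ΔT = g
α₁L₁ + α₂L₂ = 14.4×10⁻⁶×1.725 + 9.0×10⁻⁶×0.5143 = 2.94687×10⁻⁵ m/K
ΔT = 7.34×10⁻⁴ / 2.94687×10⁻⁵ = 24.908 K
T = 29.7 + 24.908 = 54.608 °C

T = 54.6 °C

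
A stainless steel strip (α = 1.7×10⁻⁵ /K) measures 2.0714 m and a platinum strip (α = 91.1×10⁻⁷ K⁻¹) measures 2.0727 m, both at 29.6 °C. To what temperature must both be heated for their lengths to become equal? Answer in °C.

Equal length when α₁L₁ΔT − α₂L₂ΔT = L₂ − L₁ = 1.30×10⁻³ m
α₁L₁ = 3.52138×10⁻⁵, α₂L₂ = 1.8882297×10⁻⁵ → Δ(αL) = 1.6331503×10⁻⁵ m/K
ΔT = 1.30×10⁻³ / 1.6331503×10⁻⁵ = 79.601 K, so T = 29.6 + 79.601 = 109.201 °C

T = 109.2 °C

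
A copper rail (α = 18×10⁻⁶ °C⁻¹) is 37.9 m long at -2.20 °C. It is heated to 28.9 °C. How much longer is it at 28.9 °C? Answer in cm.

ΔL = 2.12 cm

|ΔT| = |28.9 − (-2.20)| = 31.10 K
ΔL = αL₀ΔT = (18×10⁻⁶)(37.9)(31.10) = 2.12×10⁻² m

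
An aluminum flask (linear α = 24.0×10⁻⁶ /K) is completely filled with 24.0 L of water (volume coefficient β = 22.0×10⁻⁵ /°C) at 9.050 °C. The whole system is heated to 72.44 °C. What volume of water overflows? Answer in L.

0.225 L

The flask also expands: β_container ≈ 3α = 7.2×10⁻⁵ /K
Net overflow = V₀(β_liq − 3α_cont)ΔT
β − 3α = 2.20×10⁻⁴ − 7.2×10⁻⁵ = 1.48×10⁻⁴ /K; ΔT = 63.390 K
ΔV = 24.0 × 1.48×10⁻⁴ × 63.390 = 0.225 L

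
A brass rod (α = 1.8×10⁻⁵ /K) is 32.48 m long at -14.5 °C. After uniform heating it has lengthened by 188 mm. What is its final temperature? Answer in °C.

ΔL = αL₀ΔT ⇒ ΔT = ΔL / (αL₀)
ΔT = 188×10⁻³ m / (1.8×10⁻⁵ × 32.48 m) = 321.57 K
T = -14.5 + 321.57 = 307.07 °C

T = 307 °C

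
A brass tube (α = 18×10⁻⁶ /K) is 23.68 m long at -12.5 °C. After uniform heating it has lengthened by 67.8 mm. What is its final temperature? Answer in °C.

ΔL = αL₀ΔT ⇒ ΔT = ΔL / (αL₀)
ΔT = 67.8×10⁻³ m / (18×10⁻⁶ × 23.68 m) = 159.07 K
T = -12.5 + 159.07 = 146.57 °C

T = 147 °C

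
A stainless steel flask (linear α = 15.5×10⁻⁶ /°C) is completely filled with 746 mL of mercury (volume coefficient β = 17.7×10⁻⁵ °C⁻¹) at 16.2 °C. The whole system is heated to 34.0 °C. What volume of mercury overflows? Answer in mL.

1.73 mL

The flask also expands: β_container ≈ 3α = 4.65×10⁻⁵ /K
Net overflow = V₀(β_liq − 3α_cont)ΔT
β − 3α = 1.77×10⁻⁴ − 4.65×10⁻⁵ = 1.305×10⁻⁴ /K; ΔT = 17.8 K
ΔV = 746 × 1.305×10⁻⁴ × 17.8 = 1.73 mL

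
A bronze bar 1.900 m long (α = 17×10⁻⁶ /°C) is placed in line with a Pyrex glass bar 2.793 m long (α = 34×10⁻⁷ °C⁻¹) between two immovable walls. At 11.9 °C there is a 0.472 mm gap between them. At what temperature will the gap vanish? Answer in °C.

α₁L₁ = 3.230×10⁻⁵ m/K, α₂L₂ = 9.4962×10⁻⁶ m/K → total 4.17962×10⁻⁵ m/K
ΔT = g/(α₁L₁+α₂L₂) = 4.72×10⁻⁴ / 4.17962×10⁻⁵ = 11.293 K
T = 11.9 + 11.293 = 23.193 °C

T = 23.2 °C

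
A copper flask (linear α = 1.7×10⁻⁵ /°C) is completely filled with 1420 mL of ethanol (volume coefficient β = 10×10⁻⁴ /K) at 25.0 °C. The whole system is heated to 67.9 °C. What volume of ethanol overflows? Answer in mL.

57.8 mL

The flask also expands: β_container ≈ 3α = 5.1×10⁻⁵ /K
Net overflow = V₀(β_liq − 3α_cont)ΔT
β − 3α = 1.00×10⁻³ − 5.1×10⁻⁵ = 9.49×10⁻⁴ /K; ΔT = 42.9 K
ΔV = 1420 × 9.49×10⁻⁴ × 42.9 = 57.8 mL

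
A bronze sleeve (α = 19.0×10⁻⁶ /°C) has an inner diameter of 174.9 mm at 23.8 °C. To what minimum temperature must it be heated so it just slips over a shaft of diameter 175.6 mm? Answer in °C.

Required Δd = 175.6 − 174.9 = 0.7 mm
Δd = αd₀ΔT ⇒ ΔT = Δd/(αd₀) = 0.7 / (19.0×10⁻⁶ × 174.9) = 210.65 K
T_min = 23.8 + 210.65 = 234.45 °C

T = 234 °C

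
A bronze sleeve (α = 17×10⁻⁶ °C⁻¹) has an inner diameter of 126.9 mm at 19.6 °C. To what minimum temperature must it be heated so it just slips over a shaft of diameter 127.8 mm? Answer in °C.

T = 437 °C

Required Δd = 127.8 − 126.9 = 0.9 mm
Δd = αd₀ΔT ⇒ ΔT = Δd/(αd₀) = 0.9 / (17×10⁻⁶ × 126.9) = 417.19 K
T_min = 19.6 + 417.19 = 436.79 °C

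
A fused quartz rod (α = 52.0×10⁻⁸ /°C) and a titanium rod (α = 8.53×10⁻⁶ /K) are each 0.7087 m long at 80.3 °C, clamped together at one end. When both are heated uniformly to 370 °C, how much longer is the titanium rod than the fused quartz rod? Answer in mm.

ΔT = 289.7 K
fused quartz: ΔL = 52.0×10⁻⁸ × 0.7087 m × 289.7 = 1.0676×10⁻⁴ m = 0.10676 mm
titanium: ΔL = 8.53×10⁻⁶ × 0.7087 m × 289.7 = 1.7513×10⁻³ m = 1.7513 mm
difference = 1.7513 − 0.10676 = 1.64454 mm

1.64 mm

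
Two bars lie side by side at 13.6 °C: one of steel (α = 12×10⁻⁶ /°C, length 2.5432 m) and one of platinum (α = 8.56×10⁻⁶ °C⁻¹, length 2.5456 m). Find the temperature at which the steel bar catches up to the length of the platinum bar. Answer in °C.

T = 288.6 °C

Equal length when α₁L₁ΔT − α₂L₂ΔT = L₂ − L₁ = 2.40×10⁻³ m
α₁L₁ = 3.05184×10⁻⁵, α₂L₂ = 2.1790336×10⁻⁵ → Δ(αL) = 8.728064×10⁻⁶ m/K
ΔT = 2.40×10⁻³ / 8.728064×10⁻⁶ = 274.975 K, so T = 13.6 + 274.975 = 288.575 °C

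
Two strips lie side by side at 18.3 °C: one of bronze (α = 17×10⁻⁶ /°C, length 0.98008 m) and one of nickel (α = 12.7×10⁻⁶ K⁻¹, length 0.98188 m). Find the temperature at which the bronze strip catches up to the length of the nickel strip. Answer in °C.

T = 447.7 °C

Equal length when α₁L₁ΔT − α₂L₂ΔT = L₂ − L₁ = 1.80×10⁻³ m
α₁L₁ = 1.666136×10⁻⁵, α₂L₂ = 1.2469876×10⁻⁵ → Δ(αL) = 4.191484×10⁻⁶ m/K
ΔT = 1.80×10⁻³ / 4.191484×10⁻⁶ = 429.442 K, so T = 18.3 + 429.442 = 447.742 °C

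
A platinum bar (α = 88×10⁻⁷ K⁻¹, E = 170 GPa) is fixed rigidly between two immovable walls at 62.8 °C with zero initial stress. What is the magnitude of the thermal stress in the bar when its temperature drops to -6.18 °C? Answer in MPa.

σ = 103 MPa

Fully constrained: the free strain ε = αΔT is blocked, so σ = Eε = EαΔT.
|ΔT| = 68.98 K
σ = 170×10⁹ × 88×10⁻⁷ × 68.98 = 1.03×10⁸ Pa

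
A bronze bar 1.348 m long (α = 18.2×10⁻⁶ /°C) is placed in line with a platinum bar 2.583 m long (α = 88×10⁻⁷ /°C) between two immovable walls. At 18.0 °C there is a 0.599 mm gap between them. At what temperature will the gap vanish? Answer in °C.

Gap closes when ΔL₁ + ΔL₂ = 0.599 mm = 5.99×10⁻⁴ m
(α₁L₁ + α₂L₂)ΔT = g
α₁L₁ + α₂L₂ = 18.2×10⁻⁶×1.348 + 88×10⁻⁷×2.583 = 4.7264×10⁻⁵ m/K
ΔT = 5.99×10⁻⁴ / 4.7264×10⁻⁵ = 12.673 K
T = 18.0 + 12.673 = 30.673 °C

T = 30.7 °C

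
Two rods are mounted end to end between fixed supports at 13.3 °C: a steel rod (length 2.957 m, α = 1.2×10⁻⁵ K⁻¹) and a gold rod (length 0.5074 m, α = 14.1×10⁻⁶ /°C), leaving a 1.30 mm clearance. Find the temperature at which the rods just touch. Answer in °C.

α₁L₁ = 3.5484×10⁻⁵ m/K, α₂L₂ = 7.15434×10⁻⁶ m/K → total 4.263834×10⁻⁵ m/K
ΔT = g/(α₁L₁+α₂L₂) = 1.30×10⁻³ / 4.263834×10⁻⁵ = 30.489 K
T = 13.3 + 30.489 = 43.789 °C

T = 43.8 °C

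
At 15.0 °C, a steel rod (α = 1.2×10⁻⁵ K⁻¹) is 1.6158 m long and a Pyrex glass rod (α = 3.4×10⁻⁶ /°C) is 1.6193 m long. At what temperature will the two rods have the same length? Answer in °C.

Equal length when α₁L₁ΔT − α₂L₂ΔT = L₂ − L₁ = 3.50×10⁻³ m
α₁L₁ = 1.93896×10⁻⁵, α₂L₂ = 5.50562×10⁻⁶ → Δ(αL) = 1.388398×10⁻⁵ m/K
ΔT = 3.50×10⁻³ / 1.388398×10⁻⁵ = 252.089 K, so T = 15.0 + 252.089 = 267.089 °C

T = 267.1 °C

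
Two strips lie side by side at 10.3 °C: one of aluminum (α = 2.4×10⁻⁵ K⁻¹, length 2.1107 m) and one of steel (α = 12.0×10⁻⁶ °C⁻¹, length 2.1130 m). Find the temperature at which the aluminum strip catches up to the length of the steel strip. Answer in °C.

T = 101.2 °C

L₁(1 + α₁ΔT) = L₂(1 + α₂ΔT) ⇒ ΔT = (L₂ − L₁)/(α₁L₁ − α₂L₂)
L₂ − L₁ = 2.1130 − 2.1107 = 2.30×10⁻³ m
α₁L₁ − α₂L₂ = 2.4×10⁻⁵×2.1107 − 12.0×10⁻⁶×2.1130 = 2.53008×10⁻⁵ m/K
ΔT = 2.30×10⁻³ / 2.53008×10⁻⁵ = 90.906 K
T = 10.3 + 90.906 = 101.206 °C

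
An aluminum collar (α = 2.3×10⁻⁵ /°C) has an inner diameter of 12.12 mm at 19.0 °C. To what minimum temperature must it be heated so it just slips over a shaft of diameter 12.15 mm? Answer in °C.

T = 127 °C

Required Δd = 12.15 − 12.12 = 0.03 mm
Δd = αd₀ΔT ⇒ ΔT = Δd/(αd₀) = 0.03 / (2.3×10⁻⁵ × 12.12) = 107.62 K
T_min = 19.0 + 107.62 = 126.62 °C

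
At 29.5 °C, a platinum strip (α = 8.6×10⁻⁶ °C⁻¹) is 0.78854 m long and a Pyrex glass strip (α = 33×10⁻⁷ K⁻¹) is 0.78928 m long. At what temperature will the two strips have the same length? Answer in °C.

Equal length when α₁L₁ΔT − α₂L₂ΔT = L₂ − L₁ = 7.40×10⁻⁴ m
α₁L₁ = 6.781444×10⁻⁶, α₂L₂ = 2.604624×10⁻⁶ → Δ(αL) = 4.17682×10⁻⁶ m/K
ΔT = 7.40×10⁻⁴ / 4.17682×10⁻⁶ = 177.168 K, so T = 29.5 + 177.168 = 206.668 °C

T = 206.7 °C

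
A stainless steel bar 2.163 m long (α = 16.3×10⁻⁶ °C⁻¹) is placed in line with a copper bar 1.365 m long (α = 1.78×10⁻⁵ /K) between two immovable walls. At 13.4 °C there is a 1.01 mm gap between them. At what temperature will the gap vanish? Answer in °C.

Gap closes when ΔL₁ + ΔL₂ = 1.01 mm = 1.01×10⁻³ m
(α₁L₁ + α₂L₂)ΔT = g
α₁L₁ + α₂L₂ = 16.3×10⁻⁶×2.163 + 1.78×10⁻⁵×1.365 = 5.95539×10⁻⁵ m/K
ΔT = 1.01×10⁻³ / 5.95539×10⁻⁵ = 16.959 K
T = 13.4 + 16.959 = 30.359 °C

T = 30.4 °C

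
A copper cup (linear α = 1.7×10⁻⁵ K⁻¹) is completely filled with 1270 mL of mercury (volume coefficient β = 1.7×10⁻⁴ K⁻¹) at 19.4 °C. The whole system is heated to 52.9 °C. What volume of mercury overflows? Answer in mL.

5.06 mL

The cup also expands: β_container ≈ 3α = 5.1×10⁻⁵ /K
Net overflow = V₀(β_liq − 3α_cont)ΔT
β − 3α = 1.70×10⁻⁴ − 5.1×10⁻⁵ = 1.19×10⁻⁴ /K; ΔT = 33.5 K
ΔV = 1270 × 1.19×10⁻⁴ × 33.5 = 5.06 mL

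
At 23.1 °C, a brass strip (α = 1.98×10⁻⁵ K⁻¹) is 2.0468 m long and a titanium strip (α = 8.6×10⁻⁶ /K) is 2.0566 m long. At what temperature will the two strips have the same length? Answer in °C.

L₁(1 + α₁ΔT) = L₂(1 + α₂ΔT) ⇒ ΔT = (L₂ − L₁)/(α₁L₁ − α₂L₂)
L₂ − L₁ = 2.0566 − 2.0468 = 9.80×10⁻³ m
α₁L₁ − α₂L₂ = 1.98×10⁻⁵×2.0468 − 8.6×10⁻⁶×2.0566 = 2.283988×10⁻⁵ m/K
ΔT = 9.80×10⁻³ / 2.283988×10⁻⁵ = 429.074 K
T = 23.1 + 429.074 = 452.174 °C

T = 452.2 °C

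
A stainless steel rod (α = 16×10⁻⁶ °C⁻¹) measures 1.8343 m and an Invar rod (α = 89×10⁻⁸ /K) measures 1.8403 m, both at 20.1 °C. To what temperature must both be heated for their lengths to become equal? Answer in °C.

L₁(1 + α₁ΔT) = L₂(1 + α₂ΔT) ⇒ ΔT = (L₂ − L₁)/(α₁L₁ − α₂L₂)
L₂ − L₁ = 1.8403 − 1.8343 = 6.00×10⁻³ m
α₁L₁ − α₂L₂ = 16×10⁻⁶×1.8343 − 89×10⁻⁸×1.8403 = 2.7710933×10⁻⁵ m/K
ΔT = 6.00×10⁻³ / 2.7710933×10⁻⁵ = 216.521 K
T = 20.1 + 216.521 = 236.621 °C

T = 236.6 °C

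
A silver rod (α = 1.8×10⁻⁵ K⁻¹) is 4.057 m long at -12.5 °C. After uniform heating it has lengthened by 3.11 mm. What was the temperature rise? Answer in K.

ΔL = αL₀ΔT ⇒ ΔT = ΔL / (αL₀)
ΔT = 3.11×10⁻³ m / (1.8×10⁻⁵ × 4.057 m) = 42.588 K

ΔT = 42.6 K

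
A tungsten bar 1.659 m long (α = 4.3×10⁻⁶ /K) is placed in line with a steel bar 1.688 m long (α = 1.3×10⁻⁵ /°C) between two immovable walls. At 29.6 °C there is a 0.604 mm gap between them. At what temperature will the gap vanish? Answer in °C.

α₁L₁ = 7.1337×10⁻⁶ m/K, α₂L₂ = 2.1944×10⁻⁵ m/K → total 2.90777×10⁻⁵ m/K
ΔT = g/(α₁L₁+α₂L₂) = 6.04×10⁻⁴ / 2.90777×10⁻⁵ = 20.772 K
T = 29.6 + 20.772 = 50.372 °C

T = 50.4 °C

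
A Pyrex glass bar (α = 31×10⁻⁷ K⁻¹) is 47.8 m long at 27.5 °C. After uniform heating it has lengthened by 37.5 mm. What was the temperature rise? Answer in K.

ΔT = 253 K

ΔL = αL₀ΔT ⇒ ΔT = ΔL / (αL₀)
ΔT = 37.5×10⁻³ m / (31×10⁻⁷ × 47.8 m) = 253.07 K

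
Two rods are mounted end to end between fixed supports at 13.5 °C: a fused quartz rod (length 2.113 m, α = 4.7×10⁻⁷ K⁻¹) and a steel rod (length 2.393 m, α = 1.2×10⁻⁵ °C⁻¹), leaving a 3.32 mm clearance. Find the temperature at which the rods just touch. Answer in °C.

T = 125 °C

α₁L₁ = 9.9311×10⁻⁷ m/K, α₂L₂ = 2.8716×10⁻⁵ m/K → total 2.970911×10⁻⁵ m/K
ΔT = g/(α₁L₁+α₂L₂) = 3.32×10⁻³ / 2.970911×10⁻⁵ = 111.75 K
T = 13.5 + 111.75 = 125.25 °C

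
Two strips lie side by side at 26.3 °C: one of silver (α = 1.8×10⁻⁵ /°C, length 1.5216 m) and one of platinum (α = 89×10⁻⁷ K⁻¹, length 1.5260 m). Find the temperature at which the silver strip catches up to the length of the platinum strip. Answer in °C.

T = 345.0 °C

L₁(1 + α₁ΔT) = L₂(1 + α₂ΔT) ⇒ ΔT = (L₂ − L₁)/(α₁L₁ − α₂L₂)
L₂ − L₁ = 1.5260 − 1.5216 = 4.40×10⁻³ m
α₁L₁ − α₂L₂ = 1.8×10⁻⁵×1.5216 − 89×10⁻⁷×1.5260 = 1.38074×10⁻⁵ m/K
ΔT = 4.40×10⁻³ / 1.38074×10⁻⁵ = 318.670 K
T = 26.3 + 318.670 = 344.970 °C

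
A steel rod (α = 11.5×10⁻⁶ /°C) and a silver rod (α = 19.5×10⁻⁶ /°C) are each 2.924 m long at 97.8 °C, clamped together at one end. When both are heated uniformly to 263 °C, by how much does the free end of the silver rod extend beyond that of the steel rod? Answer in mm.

3.86 mm

ΔT = 165.2 K
steel: ΔL = 11.5×10⁻⁶ × 2.924 m × 165.2 = 5.5550×10⁻³ m = 5.5550 mm
silver: ΔL = 19.5×10⁻⁶ × 2.924 m × 165.2 = 9.4194×10⁻³ m = 9.4194 mm
difference = 9.4194 − 5.5550 = 3.8644 mm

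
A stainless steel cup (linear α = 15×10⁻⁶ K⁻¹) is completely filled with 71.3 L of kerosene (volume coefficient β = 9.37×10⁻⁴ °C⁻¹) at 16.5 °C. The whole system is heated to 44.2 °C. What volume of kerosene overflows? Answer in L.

1.76 L

The cup also expands: β_container ≈ 3α = 4.5×10⁻⁵ /K
Net overflow = V₀(β_liq − 3α_cont)ΔT
β − 3α = 9.37×10⁻⁴ − 4.5×10⁻⁵ = 8.92×10⁻⁴ /K; ΔT = 27.7 K
ΔV = 71.3 × 8.92×10⁻⁴ × 27.7 = 1.76 L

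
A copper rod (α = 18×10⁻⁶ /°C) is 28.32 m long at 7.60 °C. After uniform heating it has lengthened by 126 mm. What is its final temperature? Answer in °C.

ΔL = αL₀ΔT ⇒ ΔT = ΔL / (αL₀)
ΔT = 126×10⁻³ m / (18×10⁻⁶ × 28.32 m) = 247.18 K
T = 7.60 + 247.18 = 254.78 °C

T = 255 °C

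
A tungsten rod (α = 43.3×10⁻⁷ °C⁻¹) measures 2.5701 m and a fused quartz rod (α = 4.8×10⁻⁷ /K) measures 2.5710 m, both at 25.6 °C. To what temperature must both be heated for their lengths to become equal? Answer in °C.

Equal length when α₁L₁ΔT − α₂L₂ΔT = L₂ − L₁ = 9.00×10⁻⁴ m
α₁L₁ = 1.1128533×10⁻⁵, α₂L₂ = 1.23408×10⁻⁶ → Δ(αL) = 9.894453×10⁻⁶ m/K
ΔT = 9.00×10⁻⁴ / 9.894453×10⁻⁶ = 90.960 K, so T = 25.6 + 90.960 = 116.560 °C

T = 116.6 °C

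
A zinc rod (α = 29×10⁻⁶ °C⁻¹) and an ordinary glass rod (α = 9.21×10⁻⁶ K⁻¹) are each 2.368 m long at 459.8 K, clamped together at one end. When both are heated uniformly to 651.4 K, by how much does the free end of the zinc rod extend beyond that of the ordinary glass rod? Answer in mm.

ΔT = 191.6 K
zinc: ΔL = 29×10⁻⁶ × 2.368 m × 191.6 = 1.3158×10⁻² m = 13.158 mm
ordinary glass: ΔL = 9.21×10⁻⁶ × 2.368 m × 191.6 = 4.1787×10⁻³ m = 4.1787 mm
difference = 13.158 − 4.1787 = 8.9793 mm

8.98 mm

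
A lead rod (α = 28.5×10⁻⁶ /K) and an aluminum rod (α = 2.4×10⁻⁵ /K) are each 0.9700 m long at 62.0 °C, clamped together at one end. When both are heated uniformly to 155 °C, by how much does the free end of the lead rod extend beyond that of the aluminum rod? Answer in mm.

0.406 mm

ΔT = 93.0 K
lead: ΔL = 28.5×10⁻⁶ × 0.9700 m × 93.0 = 2.5710×10⁻³ m = 2.5710 mm
aluminum: ΔL = 2.4×10⁻⁵ × 0.9700 m × 93.0 = 2.1650×10⁻³ m = 2.1650 mm
difference = 2.5710 − 2.1650 = 0.406 mm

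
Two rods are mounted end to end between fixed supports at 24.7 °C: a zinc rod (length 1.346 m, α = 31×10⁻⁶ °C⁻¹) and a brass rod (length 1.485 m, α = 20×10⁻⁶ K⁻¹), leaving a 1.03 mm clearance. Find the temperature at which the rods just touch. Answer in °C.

T = 39.1 °C

α₁L₁ = 4.1726×10⁻⁵ m/K, α₂L₂ = 2.970×10⁻⁵ m/K → total 7.1426×10⁻⁵ m/K
ΔT = g/(α₁L₁+α₂L₂) = 1.03×10⁻³ / 7.1426×10⁻⁵ = 14.421 K
T = 24.7 + 14.421 = 39.121 °C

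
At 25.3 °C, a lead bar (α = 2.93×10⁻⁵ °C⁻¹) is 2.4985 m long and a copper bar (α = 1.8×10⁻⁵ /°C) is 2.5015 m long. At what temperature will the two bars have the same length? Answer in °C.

T = 131.8 °C

Equal length when α₁L₁ΔT − α₂L₂ΔT = L₂ − L₁ = 3.00×10⁻³ m
α₁L₁ = 7.320605×10⁻⁵, α₂L₂ = 4.5027×10⁻⁵ → Δ(αL) = 2.817905×10⁻⁵ m/K
ΔT = 3.00×10⁻³ / 2.817905×10⁻⁵ = 106.462 K, so T = 25.3 + 106.462 = 131.762 °C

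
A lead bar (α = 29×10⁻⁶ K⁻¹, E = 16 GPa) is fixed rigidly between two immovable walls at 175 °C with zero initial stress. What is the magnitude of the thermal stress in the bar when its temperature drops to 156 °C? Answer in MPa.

Fully constrained: the free strain ε = αΔT is blocked, so σ = Eε = EαΔT.
|ΔT| = 19 K
σ = 16.0×10⁹ × 29×10⁻⁶ × 19 = 8.82×10⁶ Pa

σ = 8.82 MPa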